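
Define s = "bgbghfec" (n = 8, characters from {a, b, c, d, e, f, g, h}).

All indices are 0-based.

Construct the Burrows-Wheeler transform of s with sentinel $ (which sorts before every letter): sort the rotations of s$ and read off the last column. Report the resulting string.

rank  rotation   last
    0  $bgbghfec  c
    1  bgbghfec$  $
    2  bghfec$bg  g
    3  c$bgbghfe  e
    4  ec$bgbghf  f
    5  fec$bgbgh  h
    6  gbghfec$b  b
    7  ghfec$bgb  b
    8  hfec$bgbg  g

c$gefhbbg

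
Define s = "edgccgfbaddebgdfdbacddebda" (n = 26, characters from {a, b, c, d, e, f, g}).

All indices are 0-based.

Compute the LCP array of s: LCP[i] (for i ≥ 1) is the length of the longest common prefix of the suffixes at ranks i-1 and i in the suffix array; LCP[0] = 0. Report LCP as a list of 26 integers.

sorted suffixes:
  #0 SA[0]=25  'a'
  #1 SA[1]=18  'acddebda'
  #2 SA[2]=8  'addebgdfdbacddebda'
  #3 SA[3]=17  'bacddebda'
  #4 SA[4]=7  'baddebgdfdbacddebda'
  #5 SA[5]=23  'bda'
  #6 SA[6]=12  'bgdfdbacddebda'
  #7 SA[7]=3  'ccgfbaddebgdfdbacddebda'
  #8 SA[8]=19  'cddebda'
  #9 SA[9]=4  'cgfbaddebgdfdbacddebda'
  #10 SA[10]=24  'da'
  #11 SA[11]=16  'dbacddebda'
  #12 SA[12]=20  'ddebda'
  #13 SA[13]=9  'ddebgdfdbacddebda'
  #14 SA[14]=21  'debda'
  #15 SA[15]=10  'debgdfdbacddebda'
  #16 SA[16]=14  'dfdbacddebda'
  #17 SA[17]=1  'dgccgfbaddebgdfdbacddebda'
  #18 SA[18]=22  'ebda'
  #19 SA[19]=11  'ebgdfdbacddebda'
  #20 SA[20]=0  'edgccgfbaddebgdfdbacddebda'
  #21 SA[21]=6  'fbaddebgdfdbacddebda'
  #22 SA[22]=15  'fdbacddebda'
  #23 SA[23]=2  'gccgfbaddebgdfdbacddebda'
  #24 SA[24]=13  'gdfdbacddebda'
  #25 SA[25]=5  'gfbaddebgdfdbacddebda'

SA = [25, 18, 8, 17, 7, 23, 12, 3, 19, 4, 24, 16, 20, 9, 21, 10, 14, 1, 22, 11, 0, 6, 15, 2, 13, 5]
rank  pair      lcp
   1  s[25:],s[18:]  1  'a'
   2  s[18:],s[8:]  1  'a'
   3  s[8:],s[17:]  0  ''
   4  s[17:],s[7:]  2  'ba'
   5  s[7:],s[23:]  1  'b'
   6  s[23:],s[12:]  1  'b'
   7  s[12:],s[3:]  0  ''
   8  s[3:],s[19:]  1  'c'
   9  s[19:],s[4:]  1  'c'
  10  s[4:],s[24:]  0  ''
  11  s[24:],s[16:]  1  'd'
  12  s[16:],s[20:]  1  'd'
  13  s[20:],s[9:]  4  'ddeb'
  14  s[9:],s[21:]  1  'd'
  15  s[21:],s[10:]  3  'deb'
  16  s[10:],s[14:]  1  'd'
  17  s[14:],s[1:]  1  'd'
  18  s[1:],s[22:]  0  ''
  19  s[22:],s[11:]  2  'eb'
  20  s[11:],s[0:]  1  'e'
  21  s[0:],s[6:]  0  ''
  22  s[6:],s[15:]  1  'f'
  23  s[15:],s[2:]  0  ''
  24  s[2:],s[13:]  1  'g'
  25  s[13:],s[5:]  1  'g'

[0, 1, 1, 0, 2, 1, 1, 0, 1, 1, 0, 1, 1, 4, 1, 3, 1, 1, 0, 2, 1, 0, 1, 0, 1, 1]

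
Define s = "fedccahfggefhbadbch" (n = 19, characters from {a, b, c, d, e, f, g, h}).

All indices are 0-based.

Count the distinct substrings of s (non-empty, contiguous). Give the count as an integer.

rank→(start, suffix):
  0 → (14, 'adbch')
  1 → (5, 'ahfggefhbadbch')
  2 → (13, 'badbch')
  3 → (16, 'bch')
  4 → (4, 'cahfggefhbadbch')
  5 → (3, 'ccahfggefhbadbch')
  6 → (17, 'ch')
  7 → (15, 'dbch')
  8 → (2, 'dccahfggefhbadbch')
  9 → (1, 'edccahfggefhbadbch')
  10 → (10, 'efhbadbch')
  11 → (0, 'fedccahfggefhbadbch')
  12 → (7, 'fggefhbadbch')
  13 → (11, 'fhbadbch')
  14 → (9, 'gefhbadbch')
  15 → (8, 'ggefhbadbch')
  16 → (18, 'h')
  17 → (12, 'hbadbch')
  18 → (6, 'hfggefhbadbch')

SA = [14, 5, 13, 16, 4, 3, 17, 15, 2, 1, 10, 0, 7, 11, 9, 8, 18, 12, 6]
i: (SA[i-1],SA[i]) lcp shared
  1: (14,5) 1 'a'
  2: (5,13) 0 ''
  3: (13,16) 1 'b'
  4: (16,4) 0 ''
  5: (4,3) 1 'c'
  6: (3,17) 1 'c'
  7: (17,15) 0 ''
  8: (15,2) 1 'd'
  9: (2,1) 0 ''
  10: (1,10) 1 'e'
  11: (10,0) 0 ''
  12: (0,7) 1 'f'
  13: (7,11) 1 'f'
  14: (11,9) 0 ''
  15: (9,8) 1 'g'
  16: (8,18) 0 ''
  17: (18,12) 1 'h'
  18: (12,6) 1 'h'

n(n+1)/2 = 19·20/2 = 190
Σ LCP = 0 + 1 + 0 + 1 + 0 + 1 + 1 + 0 + 1 + 0 + 1 + 0 + 1 + 1 + 0 + 1 + 0 + 1 + 1 = 11
distinct = 190 − 11 = 179

179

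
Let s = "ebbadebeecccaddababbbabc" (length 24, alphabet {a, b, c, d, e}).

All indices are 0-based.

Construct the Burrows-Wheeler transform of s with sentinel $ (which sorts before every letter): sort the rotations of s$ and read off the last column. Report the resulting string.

cdbbcbabbbeaaebccedaa$deb

rank  rotation                   last
    0  $ebbadebeecccaddababbbabc  c
    1  ababbbabc$ebbadebeecccadd  d
    2  abbbabc$ebbadebeecccaddab  b
    3  abc$ebbadebeecccaddababbb  b
    4  addababbbabc$ebbadebeeccc  c
    5  adebeecccaddababbbabc$ebb  b
    6  babbbabc$ebbadebeecccadda  a
    7  babc$ebbadebeecccaddababb  b
    8  badebeecccaddababbbabc$eb  b
    9  bbabc$ebbadebeecccaddabab  b
   10  bbadebeecccaddababbbabc$e  e
   11  bbbabc$ebbadebeecccaddaba  a
   12  bc$ebbadebeecccaddababbba  a
   13  beecccaddababbbabc$ebbade  e
   14  c$ebbadebeecccaddababbbab  b
   15  caddababbbabc$ebbadebeecc  c
   16  ccaddababbbabc$ebbadebeec  c
   17  cccaddababbbabc$ebbadebee  e
   18  dababbbabc$ebbadebeecccad  d
   19  ddababbbabc$ebbadebeeccca  a
   20  debeecccaddababbbabc$ebba  a
   21  ebbadebeecccaddababbbabc$  $
   22  ebeecccaddababbbabc$ebbad  d
   23  ecccaddababbbabc$ebbadebe  e
   24  eecccaddababbbabc$ebbadeb  b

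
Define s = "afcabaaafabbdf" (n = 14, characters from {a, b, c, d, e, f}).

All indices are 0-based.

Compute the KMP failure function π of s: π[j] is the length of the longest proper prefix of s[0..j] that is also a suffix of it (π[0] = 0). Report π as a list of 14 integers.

[0, 0, 0, 1, 0, 1, 1, 1, 2, 1, 0, 0, 0, 0]

π[0] = 0
j=1 s[j]='f': π[1]=0 (border '')
j=2 s[j]='c': π[2]=0 (border '')
j=3 s[j]='a': π[3]=1 (border 'a')
j=4 s[j]='b': k: 1→0; π[4]=0 (border '')
j=5 s[j]='a': π[5]=1 (border 'a')
j=6 s[j]='a': k: 1→0; π[6]=1 (border 'a')
j=7 s[j]='a': k: 1→0; π[7]=1 (border 'a')
j=8 s[j]='f': π[8]=2 (border 'af')
j=9 s[j]='a': k: 2→0; π[9]=1 (border 'a')
j=10 s[j]='b': k: 1→0; π[10]=0 (border '')
j=11 s[j]='b': π[11]=0 (border '')
j=12 s[j]='d': π[12]=0 (border '')
j=13 s[j]='f': π[13]=0 (border '')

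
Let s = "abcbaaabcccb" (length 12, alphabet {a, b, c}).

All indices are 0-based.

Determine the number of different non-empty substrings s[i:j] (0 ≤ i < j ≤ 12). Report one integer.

63

rank | idx | suffix
   0 |   4 | aaabcccb
   1 |   5 | aabcccb
   2 |   0 | abcbaaabcccb
   3 |   6 | abcccb
   4 |  11 | b
   5 |   3 | baaabcccb
   6 |   1 | bcbaaabcccb
   7 |   7 | bcccb
   8 |  10 | cb
   9 |   2 | cbaaabcccb
  10 |   9 | ccb
  11 |   8 | cccb

SA = [4, 5, 0, 6, 11, 3, 1, 7, 10, 2, 9, 8]
rank  pair      lcp
   1  s[4:],s[5:]  2  'aa'
   2  s[5:],s[0:]  1  'a'
   3  s[0:],s[6:]  3  'abc'
   4  s[6:],s[11:]  0  ''
   5  s[11:],s[3:]  1  'b'
   6  s[3:],s[1:]  1  'b'
   7  s[1:],s[7:]  2  'bc'
   8  s[7:],s[10:]  0  ''
   9  s[10:],s[2:]  2  'cb'
  10  s[2:],s[9:]  1  'c'
  11  s[9:],s[8:]  2  'cc'

n(n+1)/2 = 12·13/2 = 78
Σ LCP = 0 + 2 + 1 + 3 + 0 + 1 + 1 + 2 + 0 + 2 + 1 + 2 = 15
distinct = 78 − 15 = 63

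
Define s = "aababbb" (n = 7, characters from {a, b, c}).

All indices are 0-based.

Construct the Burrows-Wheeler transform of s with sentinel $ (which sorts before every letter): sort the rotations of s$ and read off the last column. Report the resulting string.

rank  rotation  last
    0  $aababbb  b
    1  aababbb$  $
    2  ababbb$a  a
    3  abbb$aab  b
    4  b$aababb  b
    5  babbb$aa  a
    6  bb$aabab  b
    7  bbb$aaba  a

b$abbaba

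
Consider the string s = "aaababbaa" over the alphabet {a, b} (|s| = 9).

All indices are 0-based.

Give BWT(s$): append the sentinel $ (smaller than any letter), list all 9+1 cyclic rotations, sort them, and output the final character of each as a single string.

aab$aabbaa

rank  rotation    last
    0  $aaababbaa  a
    1  a$aaababba  a
    2  aa$aaababb  b
    3  aaababbaa$  $
    4  aababbaa$a  a
    5  ababbaa$aa  a
    6  abbaa$aaab  b
    7  baa$aaabab  b
    8  babbaa$aaa  a
    9  bbaa$aaaba  a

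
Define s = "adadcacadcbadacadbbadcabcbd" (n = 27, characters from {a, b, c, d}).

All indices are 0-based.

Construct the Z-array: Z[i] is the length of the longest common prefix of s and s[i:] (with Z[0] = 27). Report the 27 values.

[27, 0, 2, 0, 0, 1, 0, 2, 0, 0, 0, 3, 0, 1, 0, 2, 0, 0, 0, 2, 0, 0, 1, 0, 0, 0, 0]

Z[0]=27
i=1: fresh scan; Z[1]=0
i=2: fresh scan; Z[2]=2 grow→box=[2,4)
i=3: min(r-i=1, Z[1]=0)=0; Z[3]=0
i=4: fresh scan; Z[4]=0
i=5: fresh scan; Z[5]=1 grow→box=[5,6)
i=6: fresh scan; Z[6]=0
i=7: fresh scan; Z[7]=2 grow→box=[7,9)
i=8: min(r-i=1, Z[1]=0)=0; Z[8]=0
i=9: fresh scan; Z[9]=0
i=10: fresh scan; Z[10]=0
i=11: fresh scan; Z[11]=3 grow→box=[11,14)
i=12: min(r-i=2, Z[1]=0)=0; Z[12]=0
i=13: min(r-i=1, Z[2]=2)=1; Z[13]=1
i=14: fresh scan; Z[14]=0
i=15: fresh scan; Z[15]=2 grow→box=[15,17)
i=16: min(r-i=1, Z[1]=0)=0; Z[16]=0
i=17: fresh scan; Z[17]=0
i=18: fresh scan; Z[18]=0
i=19: fresh scan; Z[19]=2 grow→box=[19,21)
i=20: min(r-i=1, Z[1]=0)=0; Z[20]=0
i=21: fresh scan; Z[21]=0
i=22: fresh scan; Z[22]=1 grow→box=[22,23)
i=23: fresh scan; Z[23]=0
i=24: fresh scan; Z[24]=0
i=25: fresh scan; Z[25]=0
i=26: fresh scan; Z[26]=0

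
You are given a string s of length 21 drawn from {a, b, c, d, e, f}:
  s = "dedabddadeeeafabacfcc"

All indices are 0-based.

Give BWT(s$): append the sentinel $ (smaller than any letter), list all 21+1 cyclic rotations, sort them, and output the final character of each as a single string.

rank  rotation                last
    0  $dedabddadeeeafabacfcc  c
    1  abacfcc$dedabddadeeeaf  f
    2  abddadeeeafabacfcc$ded  d
    3  acfcc$dedabddadeeeafab  b
    4  adeeeafabacfcc$dedabdd  d
    5  afabacfcc$dedabddadeee  e
    6  bacfcc$dedabddadeeeafa  a
    7  bddadeeeafabacfcc$deda  a
    8  c$dedabddadeeeafabacfc  c
    9  cc$dedabddadeeeafabacf  f
   10  cfcc$dedabddadeeeafaba  a
   11  dabddadeeeafabacfcc$de  e
   12  dadeeeafabacfcc$dedabd  d
   13  ddadeeeafabacfcc$dedab  b
   14  dedabddadeeeafabacfcc$  $
   15  deeeafabacfcc$dedabdda  a
   16  eafabacfcc$dedabddadee  e
   17  edabddadeeeafabacfcc$d  d
   18  eeafabacfcc$dedabddade  e
   19  eeeafabacfcc$dedabddad  d
   20  fabacfcc$dedabddadeeea  a
   21  fcc$dedabddadeeeafabac  c

cfdbdeaacfaedb$aededac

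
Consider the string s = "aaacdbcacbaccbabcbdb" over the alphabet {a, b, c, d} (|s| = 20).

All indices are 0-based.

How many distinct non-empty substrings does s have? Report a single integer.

sorted suffixes:
  #0 SA[0]=0  'aaacdbcacbaccbabcbdb'
  #1 SA[1]=1  'aacdbcacbaccbabcbdb'
  #2 SA[2]=14  'abcbdb'
  #3 SA[3]=7  'acbaccbabcbdb'
  #4 SA[4]=10  'accbabcbdb'
  #5 SA[5]=2  'acdbcacbaccbabcbdb'
  #6 SA[6]=19  'b'
  #7 SA[7]=13  'babcbdb'
  #8 SA[8]=9  'baccbabcbdb'
  #9 SA[9]=5  'bcacbaccbabcbdb'
  #10 SA[10]=15  'bcbdb'
  #11 SA[11]=17  'bdb'
  #12 SA[12]=6  'cacbaccbabcbdb'
  #13 SA[13]=12  'cbabcbdb'
  #14 SA[14]=8  'cbaccbabcbdb'
  #15 SA[15]=16  'cbdb'
  #16 SA[16]=11  'ccbabcbdb'
  #17 SA[17]=3  'cdbcacbaccbabcbdb'
  #18 SA[18]=18  'db'
  #19 SA[19]=4  'dbcacbaccbabcbdb'

SA = [0, 1, 14, 7, 10, 2, 19, 13, 9, 5, 15, 17, 6, 12, 8, 16, 11, 3, 18, 4]
i: (SA[i-1],SA[i]) lcp shared
  1: (0,1) 2 'aa'
  2: (1,14) 1 'a'
  3: (14,7) 1 'a'
  4: (7,10) 2 'ac'
  5: (10,2) 2 'ac'
  6: (2,19) 0 ''
  7: (19,13) 1 'b'
  8: (13,9) 2 'ba'
  9: (9,5) 1 'b'
  10: (5,15) 2 'bc'
  11: (15,17) 1 'b'
  12: (17,6) 0 ''
  13: (6,12) 1 'c'
  14: (12,8) 3 'cba'
  15: (8,16) 2 'cb'
  16: (16,11) 1 'c'
  17: (11,3) 1 'c'
  18: (3,18) 0 ''
  19: (18,4) 2 'db'

n(n+1)/2 = 20·21/2 = 210
Σ LCP = 0 + 2 + 1 + 1 + 2 + 2 + 0 + 1 + 2 + 1 + 2 + 1 + 0 + 1 + 3 + 2 + 1 + 1 + 0 + 2 = 25
distinct = 210 − 25 = 185

185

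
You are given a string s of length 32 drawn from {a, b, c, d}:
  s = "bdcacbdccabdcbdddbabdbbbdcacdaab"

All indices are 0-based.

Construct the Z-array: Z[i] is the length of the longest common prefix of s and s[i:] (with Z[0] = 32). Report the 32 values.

Z[0]=32
i=1: outside box; Z[1]=0
i=2: outside box; Z[2]=0
i=3: outside box; Z[3]=0
i=4: outside box; Z[4]=0
i=5: outside box; Z[5]=3 scan→box=[5,8)
i=6: min(r-i=2, Z[1]=0)=0; Z[6]=0
i=7: min(r-i=1, Z[2]=0)=0; Z[7]=0
i=8: outside box; Z[8]=0
i=9: outside box; Z[9]=0
i=10: outside box; Z[10]=3 scan→box=[10,13)
i=11: min(r-i=2, Z[1]=0)=0; Z[11]=0
i=12: min(r-i=1, Z[2]=0)=0; Z[12]=0
i=13: outside box; Z[13]=2 scan→box=[13,15)
i=14: min(r-i=1, Z[1]=0)=0; Z[14]=0
i=15: outside box; Z[15]=0
i=16: outside box; Z[16]=0
i=17: outside box; Z[17]=1 scan→box=[17,18)
i=18: outside box; Z[18]=0
i=19: outside box; Z[19]=2 scan→box=[19,21)
i=20: min(r-i=1, Z[1]=0)=0; Z[20]=0
i=21: outside box; Z[21]=1 scan→box=[21,22)
i=22: outside box; Z[22]=1 scan→box=[22,23)
i=23: outside box; Z[23]=5 scan→box=[23,28)
i=24: min(r-i=4, Z[1]=0)=0; Z[24]=0
i=25: min(r-i=3, Z[2]=0)=0; Z[25]=0
i=26: min(r-i=2, Z[3]=0)=0; Z[26]=0
i=27: min(r-i=1, Z[4]=0)=0; Z[27]=0
i=28: outside box; Z[28]=0
i=29: outside box; Z[29]=0
i=30: outside box; Z[30]=0
i=31: outside box; Z[31]=1 scan→box=[31,32)

[32, 0, 0, 0, 0, 3, 0, 0, 0, 0, 3, 0, 0, 2, 0, 0, 0, 1, 0, 2, 0, 1, 1, 5, 0, 0, 0, 0, 0, 0, 0, 1]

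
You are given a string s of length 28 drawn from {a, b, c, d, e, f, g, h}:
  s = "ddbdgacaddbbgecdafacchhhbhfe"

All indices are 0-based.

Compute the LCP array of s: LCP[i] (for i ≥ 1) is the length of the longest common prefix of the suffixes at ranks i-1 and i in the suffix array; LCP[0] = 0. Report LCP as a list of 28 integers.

[0, 2, 1, 1, 0, 1, 1, 1, 0, 1, 1, 1, 0, 1, 2, 1, 3, 1, 0, 1, 0, 1, 0, 1, 0, 1, 1, 2]

rank | idx | suffix
   0 |   5 | acaddbbgecdafacchhhbhfe
   1 |  18 | acchhhbhfe
   2 |   7 | addbbgecdafacchhhbhfe
   3 |  16 | afacchhhbhfe
   4 |  10 | bbgecdafacchhhbhfe
   5 |   2 | bdgacaddbbgecdafacchhhbhfe
   6 |  11 | bgecdafacchhhbhfe
   7 |  24 | bhfe
   8 |   6 | caddbbgecdafacchhhbhfe
   9 |  19 | cchhhbhfe
  10 |  14 | cdafacchhhbhfe
  11 |  20 | chhhbhfe
  12 |  15 | dafacchhhbhfe
  13 |   9 | dbbgecdafacchhhbhfe
  14 |   1 | dbdgacaddbbgecdafacchhhbhfe
  15 |   8 | ddbbgecdafacchhhbhfe
  16 |   0 | ddbdgacaddbbgecdafacchhhbhfe
  17 |   3 | dgacaddbbgecdafacchhhbhfe
  18 |  27 | e
  19 |  13 | ecdafacchhhbhfe
  20 |  17 | facchhhbhfe
  21 |  26 | fe
  22 |   4 | gacaddbbgecdafacchhhbhfe
  23 |  12 | gecdafacchhhbhfe
  24 |  23 | hbhfe
  25 |  25 | hfe
  26 |  22 | hhbhfe
  27 |  21 | hhhbhfe

SA = [5, 18, 7, 16, 10, 2, 11, 24, 6, 19, 14, 20, 15, 9, 1, 8, 0, 3, 27, 13, 17, 26, 4, 12, 23, 25, 22, 21]
[i] adj suffixes → lcp
  [1] 5/18 → 2 ('ac')
  [2] 18/7 → 1 ('a')
  [3] 7/16 → 1 ('a')
  [4] 16/10 → 0 ('')
  [5] 10/2 → 1 ('b')
  [6] 2/11 → 1 ('b')
  [7] 11/24 → 1 ('b')
  [8] 24/6 → 0 ('')
  [9] 6/19 → 1 ('c')
  [10] 19/14 → 1 ('c')
  [11] 14/20 → 1 ('c')
  [12] 20/15 → 0 ('')
  [13] 15/9 → 1 ('d')
  [14] 9/1 → 2 ('db')
  [15] 1/8 → 1 ('d')
  [16] 8/0 → 3 ('ddb')
  [17] 0/3 → 1 ('d')
  [18] 3/27 → 0 ('')
  [19] 27/13 → 1 ('e')
  [20] 13/17 → 0 ('')
  [21] 17/26 → 1 ('f')
  [22] 26/4 → 0 ('')
  [23] 4/12 → 1 ('g')
  [24] 12/23 → 0 ('')
  [25] 23/25 → 1 ('h')
  [26] 25/22 → 1 ('h')
  [27] 22/21 → 2 ('hh')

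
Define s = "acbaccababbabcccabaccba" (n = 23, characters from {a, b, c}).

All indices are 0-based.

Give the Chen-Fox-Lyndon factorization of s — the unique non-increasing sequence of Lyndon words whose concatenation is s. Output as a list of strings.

emit factor 1: 'acbacc' (i=0, period=6)
emit factor 2: 'ababbabcccabaccb' (i=6, period=16)
emit factor 3: 'a' (i=22, period=1)

["acbacc", "ababbabcccabaccb", "a"]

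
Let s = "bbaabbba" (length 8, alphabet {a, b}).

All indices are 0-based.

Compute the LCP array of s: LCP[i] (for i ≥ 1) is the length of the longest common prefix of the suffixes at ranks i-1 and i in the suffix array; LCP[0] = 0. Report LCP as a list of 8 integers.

rank→(start, suffix):
  0 → (7, 'a')
  1 → (2, 'aabbba')
  2 → (3, 'abbba')
  3 → (6, 'ba')
  4 → (1, 'baabbba')
  5 → (5, 'bba')
  6 → (0, 'bbaabbba')
  7 → (4, 'bbba')

SA = [7, 2, 3, 6, 1, 5, 0, 4]
i: (SA[i-1],SA[i]) lcp shared
  1: (7,2) 1 'a'
  2: (2,3) 1 'a'
  3: (3,6) 0 ''
  4: (6,1) 2 'ba'
  5: (1,5) 1 'b'
  6: (5,0) 3 'bba'
  7: (0,4) 2 'bb'

[0, 1, 1, 0, 2, 1, 3, 2]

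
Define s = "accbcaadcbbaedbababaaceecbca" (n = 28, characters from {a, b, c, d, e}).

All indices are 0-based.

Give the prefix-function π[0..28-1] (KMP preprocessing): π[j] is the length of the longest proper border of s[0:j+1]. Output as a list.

[0, 0, 0, 0, 0, 1, 1, 0, 0, 0, 0, 1, 0, 0, 0, 1, 0, 1, 0, 1, 1, 2, 0, 0, 0, 0, 0, 1]

π[0] = 0
j=1 s[j]='c': π[1]=0 (border '')
j=2 s[j]='c': π[2]=0 (border '')
j=3 s[j]='b': π[3]=0 (border '')
j=4 s[j]='c': π[4]=0 (border '')
j=5 s[j]='a': π[5]=1 (border 'a')
j=6 s[j]='a': k: 1→0; π[6]=1 (border 'a')
j=7 s[j]='d': k: 1→0; π[7]=0 (border '')
j=8 s[j]='c': π[8]=0 (border '')
j=9 s[j]='b': π[9]=0 (border '')
j=10 s[j]='b': π[10]=0 (border '')
j=11 s[j]='a': π[11]=1 (border 'a')
j=12 s[j]='e': k: 1→0; π[12]=0 (border '')
j=13 s[j]='d': π[13]=0 (border '')
j=14 s[j]='b': π[14]=0 (border '')
j=15 s[j]='a': π[15]=1 (border 'a')
j=16 s[j]='b': k: 1→0; π[16]=0 (border '')
j=17 s[j]='a': π[17]=1 (border 'a')
j=18 s[j]='b': k: 1→0; π[18]=0 (border '')
j=19 s[j]='a': π[19]=1 (border 'a')
j=20 s[j]='a': k: 1→0; π[20]=1 (border 'a')
j=21 s[j]='c': π[21]=2 (border 'ac')
j=22 s[j]='e': k: 2→0; π[22]=0 (border '')
j=23 s[j]='e': π[23]=0 (border '')
j=24 s[j]='c': π[24]=0 (border '')
j=25 s[j]='b': π[25]=0 (border '')
j=26 s[j]='c': π[26]=0 (border '')
j=27 s[j]='a': π[27]=1 (border 'a')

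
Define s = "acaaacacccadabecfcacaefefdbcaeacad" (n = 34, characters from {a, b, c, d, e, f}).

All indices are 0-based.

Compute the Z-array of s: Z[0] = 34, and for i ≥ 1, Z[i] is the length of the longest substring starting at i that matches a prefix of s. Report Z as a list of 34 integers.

Z[0]=34
i=1: fresh scan; Z[1]=0
i=2: fresh scan; Z[2]=1 extend→box=[2,3)
i=3: fresh scan; Z[3]=1 extend→box=[3,4)
i=4: fresh scan; Z[4]=3 extend→box=[4,7)
i=5: min(r-i=2, Z[1]=0)=0; Z[5]=0
i=6: min(r-i=1, Z[2]=1)=1; Z[6]=2 extend→box=[6,8)
i=7: min(r-i=1, Z[1]=0)=0; Z[7]=0
i=8: fresh scan; Z[8]=0
i=9: fresh scan; Z[9]=0
i=10: fresh scan; Z[10]=1 extend→box=[10,11)
i=11: fresh scan; Z[11]=0
i=12: fresh scan; Z[12]=1 extend→box=[12,13)
i=13: fresh scan; Z[13]=0
i=14: fresh scan; Z[14]=0
i=15: fresh scan; Z[15]=0
i=16: fresh scan; Z[16]=0
i=17: fresh scan; Z[17]=0
i=18: fresh scan; Z[18]=3 extend→box=[18,21)
i=19: min(r-i=2, Z[1]=0)=0; Z[19]=0
i=20: min(r-i=1, Z[2]=1)=1; Z[20]=1
i=21: fresh scan; Z[21]=0
i=22: fresh scan; Z[22]=0
i=23: fresh scan; Z[23]=0
i=24: fresh scan; Z[24]=0
i=25: fresh scan; Z[25]=0
i=26: fresh scan; Z[26]=0
i=27: fresh scan; Z[27]=0
i=28: fresh scan; Z[28]=1 extend→box=[28,29)
i=29: fresh scan; Z[29]=0
i=30: fresh scan; Z[30]=3 extend→box=[30,33)
i=31: min(r-i=2, Z[1]=0)=0; Z[31]=0
i=32: min(r-i=1, Z[2]=1)=1; Z[32]=1
i=33: fresh scan; Z[33]=0

[34, 0, 1, 1, 3, 0, 2, 0, 0, 0, 1, 0, 1, 0, 0, 0, 0, 0, 3, 0, 1, 0, 0, 0, 0, 0, 0, 0, 1, 0, 3, 0, 1, 0]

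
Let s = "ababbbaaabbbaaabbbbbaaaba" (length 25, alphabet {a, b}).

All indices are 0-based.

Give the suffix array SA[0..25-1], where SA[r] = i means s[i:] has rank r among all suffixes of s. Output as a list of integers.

sorted suffixes:
  #0 SA[0]=24  'a'
  #1 SA[1]=20  'aaaba'
  #2 SA[2]=6  'aaabbbaaabbbbbaaaba'
  #3 SA[3]=12  'aaabbbbbaaaba'
  #4 SA[4]=21  'aaba'
  #5 SA[5]=7  'aabbbaaabbbbbaaaba'
  #6 SA[6]=13  'aabbbbbaaaba'
  #7 SA[7]=22  'aba'
  #8 SA[8]=0  'ababbbaaabbbaaabbbbbaaaba'
  #9 SA[9]=2  'abbbaaabbbaaabbbbbaaaba'
  #10 SA[10]=8  'abbbaaabbbbbaaaba'
  #11 SA[11]=14  'abbbbbaaaba'
  #12 SA[12]=23  'ba'
  #13 SA[13]=19  'baaaba'
  #14 SA[14]=5  'baaabbbaaabbbbbaaaba'
  #15 SA[15]=11  'baaabbbbbaaaba'
  #16 SA[16]=1  'babbbaaabbbaaabbbbbaaaba'
  #17 SA[17]=18  'bbaaaba'
  #18 SA[18]=4  'bbaaabbbaaabbbbbaaaba'
  #19 SA[19]=10  'bbaaabbbbbaaaba'
  #20 SA[20]=17  'bbbaaaba'
  #21 SA[21]=3  'bbbaaabbbaaabbbbbaaaba'
  #22 SA[22]=9  'bbbaaabbbbbaaaba'
  #23 SA[23]=16  'bbbbaaaba'
  #24 SA[24]=15  'bbbbbaaaba'

[24, 20, 6, 12, 21, 7, 13, 22, 0, 2, 8, 14, 23, 19, 5, 11, 1, 18, 4, 10, 17, 3, 9, 16, 15]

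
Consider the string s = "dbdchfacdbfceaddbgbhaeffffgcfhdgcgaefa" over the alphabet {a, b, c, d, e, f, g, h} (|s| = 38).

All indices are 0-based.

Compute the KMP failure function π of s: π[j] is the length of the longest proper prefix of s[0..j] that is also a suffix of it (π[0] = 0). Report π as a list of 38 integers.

π[0] = 0
j=1 s[j]='b': π[1]=0 (border '')
j=2 s[j]='d': π[2]=1 (border 'd')
j=3 s[j]='c': k: 1→0; π[3]=0 (border '')
j=4 s[j]='h': π[4]=0 (border '')
j=5 s[j]='f': π[5]=0 (border '')
j=6 s[j]='a': π[6]=0 (border '')
j=7 s[j]='c': π[7]=0 (border '')
j=8 s[j]='d': π[8]=1 (border 'd')
j=9 s[j]='b': π[9]=2 (border 'db')
j=10 s[j]='f': k: 2→0; π[10]=0 (border '')
j=11 s[j]='c': π[11]=0 (border '')
j=12 s[j]='e': π[12]=0 (border '')
j=13 s[j]='a': π[13]=0 (border '')
j=14 s[j]='d': π[14]=1 (border 'd')
j=15 s[j]='d': k: 1→0; π[15]=1 (border 'd')
j=16 s[j]='b': π[16]=2 (border 'db')
j=17 s[j]='g': k: 2→0; π[17]=0 (border '')
j=18 s[j]='b': π[18]=0 (border '')
j=19 s[j]='h': π[19]=0 (border '')
j=20 s[j]='a': π[20]=0 (border '')
j=21 s[j]='e': π[21]=0 (border '')
j=22 s[j]='f': π[22]=0 (border '')
j=23 s[j]='f': π[23]=0 (border '')
j=24 s[j]='f': π[24]=0 (border '')
j=25 s[j]='f': π[25]=0 (border '')
j=26 s[j]='g': π[26]=0 (border '')
j=27 s[j]='c': π[27]=0 (border '')
j=28 s[j]='f': π[28]=0 (border '')
j=29 s[j]='h': π[29]=0 (border '')
j=30 s[j]='d': π[30]=1 (border 'd')
j=31 s[j]='g': k: 1→0; π[31]=0 (border '')
j=32 s[j]='c': π[32]=0 (border '')
j=33 s[j]='g': π[33]=0 (border '')
j=34 s[j]='a': π[34]=0 (border '')
j=35 s[j]='e': π[35]=0 (border '')
j=36 s[j]='f': π[36]=0 (border '')
j=37 s[j]='a': π[37]=0 (border '')

[0, 0, 1, 0, 0, 0, 0, 0, 1, 2, 0, 0, 0, 0, 1, 1, 2, 0, 0, 0, 0, 0, 0, 0, 0, 0, 0, 0, 0, 0, 1, 0, 0, 0, 0, 0, 0, 0]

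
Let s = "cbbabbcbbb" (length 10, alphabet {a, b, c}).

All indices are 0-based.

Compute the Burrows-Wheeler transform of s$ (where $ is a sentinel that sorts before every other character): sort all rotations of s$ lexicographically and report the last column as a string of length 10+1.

rank  rotation     last
    0  $cbbabbcbbb  b
    1  abbcbbb$cbb  b
    2  b$cbbabbcbb  b
    3  babbcbbb$cb  b
    4  bb$cbbabbcb  b
    5  bbabbcbbb$c  c
    6  bbb$cbbabbc  c
    7  bbcbbb$cbba  a
    8  bcbbb$cbbab  b
    9  cbbabbcbbb$  $
   10  cbbb$cbbabb  b

bbbbbccab$b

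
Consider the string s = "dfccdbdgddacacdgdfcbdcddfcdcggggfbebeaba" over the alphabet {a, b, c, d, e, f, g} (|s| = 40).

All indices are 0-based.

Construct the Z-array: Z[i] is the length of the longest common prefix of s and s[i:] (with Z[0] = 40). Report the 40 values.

Z[0]=40
i=1: i≥r, start 0; Z[1]=0
i=2: i≥r, start 0; Z[2]=0
i=3: i≥r, start 0; Z[3]=0
i=4: i≥r, start 0; Z[4]=1 grow→box=[4,5)
i=5: i≥r, start 0; Z[5]=0
i=6: i≥r, start 0; Z[6]=1 grow→box=[6,7)
i=7: i≥r, start 0; Z[7]=0
i=8: i≥r, start 0; Z[8]=1 grow→box=[8,9)
i=9: i≥r, start 0; Z[9]=1 grow→box=[9,10)
i=10: i≥r, start 0; Z[10]=0
i=11: i≥r, start 0; Z[11]=0
i=12: i≥r, start 0; Z[12]=0
i=13: i≥r, start 0; Z[13]=0
i=14: i≥r, start 0; Z[14]=1 grow→box=[14,15)
i=15: i≥r, start 0; Z[15]=0
i=16: i≥r, start 0; Z[16]=3 grow→box=[16,19)
i=17: min(r-i=2, Z[1]=0)=0; Z[17]=0
i=18: min(r-i=1, Z[2]=0)=0; Z[18]=0
i=19: i≥r, start 0; Z[19]=0
i=20: i≥r, start 0; Z[20]=1 grow→box=[20,21)
i=21: i≥r, start 0; Z[21]=0
i=22: i≥r, start 0; Z[22]=1 grow→box=[22,23)
i=23: i≥r, start 0; Z[23]=3 grow→box=[23,26)
i=24: min(r-i=2, Z[1]=0)=0; Z[24]=0
i=25: min(r-i=1, Z[2]=0)=0; Z[25]=0
i=26: i≥r, start 0; Z[26]=1 grow→box=[26,27)
i=27: i≥r, start 0; Z[27]=0
i=28: i≥r, start 0; Z[28]=0
i=29: i≥r, start 0; Z[29]=0
i=30: i≥r, start 0; Z[30]=0
i=31: i≥r, start 0; Z[31]=0
i=32: i≥r, start 0; Z[32]=0
i=33: i≥r, start 0; Z[33]=0
i=34: i≥r, start 0; Z[34]=0
i=35: i≥r, start 0; Z[35]=0
i=36: i≥r, start 0; Z[36]=0
i=37: i≥r, start 0; Z[37]=0
i=38: i≥r, start 0; Z[38]=0
i=39: i≥r, start 0; Z[39]=0

[40, 0, 0, 0, 1, 0, 1, 0, 1, 1, 0, 0, 0, 0, 1, 0, 3, 0, 0, 0, 1, 0, 1, 3, 0, 0, 1, 0, 0, 0, 0, 0, 0, 0, 0, 0, 0, 0, 0, 0]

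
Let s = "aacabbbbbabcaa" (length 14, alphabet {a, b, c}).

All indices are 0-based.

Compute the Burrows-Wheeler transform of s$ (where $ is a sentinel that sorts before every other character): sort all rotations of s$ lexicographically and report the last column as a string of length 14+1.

aac$cbabbbbaaba

rank  rotation         last
    0  $aacabbbbbabcaa  a
    1  a$aacabbbbbabca  a
    2  aa$aacabbbbbabc  c
    3  aacabbbbbabcaa$  $
    4  abbbbbabcaa$aac  c
    5  abcaa$aacabbbbb  b
    6  acabbbbbabcaa$a  a
    7  babcaa$aacabbbb  b
    8  bbabcaa$aacabbb  b
    9  bbbabcaa$aacabb  b
   10  bbbbabcaa$aacab  b
   11  bbbbbabcaa$aaca  a
   12  bcaa$aacabbbbba  a
   13  caa$aacabbbbbab  b
   14  cabbbbbabcaa$aa  a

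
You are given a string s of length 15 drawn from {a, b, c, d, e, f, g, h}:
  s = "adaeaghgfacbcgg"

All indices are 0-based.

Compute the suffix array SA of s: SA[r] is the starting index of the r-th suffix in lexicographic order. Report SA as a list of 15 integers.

[9, 0, 2, 4, 11, 10, 12, 1, 3, 8, 14, 7, 13, 5, 6]

sorted suffixes:
  #0 SA[0]=9  'acbcgg'
  #1 SA[1]=0  'adaeaghgfacbcgg'
  #2 SA[2]=2  'aeaghgfacbcgg'
  #3 SA[3]=4  'aghgfacbcgg'
  #4 SA[4]=11  'bcgg'
  #5 SA[5]=10  'cbcgg'
  #6 SA[6]=12  'cgg'
  #7 SA[7]=1  'daeaghgfacbcgg'
  #8 SA[8]=3  'eaghgfacbcgg'
  #9 SA[9]=8  'facbcgg'
  #10 SA[10]=14  'g'
  #11 SA[11]=7  'gfacbcgg'
  #12 SA[12]=13  'gg'
  #13 SA[13]=5  'ghgfacbcgg'
  #14 SA[14]=6  'hgfacbcgg'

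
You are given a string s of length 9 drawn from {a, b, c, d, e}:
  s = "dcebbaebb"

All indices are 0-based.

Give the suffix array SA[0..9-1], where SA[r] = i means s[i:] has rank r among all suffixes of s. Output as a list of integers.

[5, 8, 4, 7, 3, 1, 0, 6, 2]

sorted suffixes:
  #0 SA[0]=5  'aebb'
  #1 SA[1]=8  'b'
  #2 SA[2]=4  'baebb'
  #3 SA[3]=7  'bb'
  #4 SA[4]=3  'bbaebb'
  #5 SA[5]=1  'cebbaebb'
  #6 SA[6]=0  'dcebbaebb'
  #7 SA[7]=6  'ebb'
  #8 SA[8]=2  'ebbaebb'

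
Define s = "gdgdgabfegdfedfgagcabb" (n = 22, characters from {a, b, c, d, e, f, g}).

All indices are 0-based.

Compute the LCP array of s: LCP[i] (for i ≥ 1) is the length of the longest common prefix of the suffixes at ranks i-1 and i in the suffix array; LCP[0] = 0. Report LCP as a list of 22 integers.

[0, 2, 1, 0, 1, 1, 0, 0, 2, 1, 2, 0, 1, 0, 2, 1, 0, 2, 1, 1, 2, 3]

sorted suffixes:
  #0 SA[0]=19  'abb'
  #1 SA[1]=5  'abfegdfedfgagcabb'
  #2 SA[2]=16  'agcabb'
  #3 SA[3]=21  'b'
  #4 SA[4]=20  'bb'
  #5 SA[5]=6  'bfegdfedfgagcabb'
  #6 SA[6]=18  'cabb'
  #7 SA[7]=10  'dfedfgagcabb'
  #8 SA[8]=13  'dfgagcabb'
  #9 SA[9]=3  'dgabfegdfedfgagcabb'
  #10 SA[10]=1  'dgdgabfegdfedfgagcabb'
  #11 SA[11]=12  'edfgagcabb'
  #12 SA[12]=8  'egdfedfgagcabb'
  #13 SA[13]=11  'fedfgagcabb'
  #14 SA[14]=7  'fegdfedfgagcabb'
  #15 SA[15]=14  'fgagcabb'
  #16 SA[16]=4  'gabfegdfedfgagcabb'
  #17 SA[17]=15  'gagcabb'
  #18 SA[18]=17  'gcabb'
  #19 SA[19]=9  'gdfedfgagcabb'
  #20 SA[20]=2  'gdgabfegdfedfgagcabb'
  #21 SA[21]=0  'gdgdgabfegdfedfgagcabb'

SA = [19, 5, 16, 21, 20, 6, 18, 10, 13, 3, 1, 12, 8, 11, 7, 14, 4, 15, 17, 9, 2, 0]
i: (SA[i-1],SA[i]) lcp shared
  1: (19,5) 2 'ab'
  2: (5,16) 1 'a'
  3: (16,21) 0 ''
  4: (21,20) 1 'b'
  5: (20,6) 1 'b'
  6: (6,18) 0 ''
  7: (18,10) 0 ''
  8: (10,13) 2 'df'
  9: (13,3) 1 'd'
  10: (3,1) 2 'dg'
  11: (1,12) 0 ''
  12: (12,8) 1 'e'
  13: (8,11) 0 ''
  14: (11,7) 2 'fe'
  15: (7,14) 1 'f'
  16: (14,4) 0 ''
  17: (4,15) 2 'ga'
  18: (15,17) 1 'g'
  19: (17,9) 1 'g'
  20: (9,2) 2 'gd'
  21: (2,0) 3 'gdg'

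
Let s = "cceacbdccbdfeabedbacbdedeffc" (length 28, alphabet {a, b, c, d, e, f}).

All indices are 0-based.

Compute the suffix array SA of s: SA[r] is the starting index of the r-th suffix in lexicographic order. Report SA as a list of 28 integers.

rank | idx | suffix
   0 |  13 | abedbacbdedeffc
   1 |   3 | acbdccbdfeabedbacbdedeffc
   2 |  18 | acbdedeffc
   3 |  17 | bacbdedeffc
   4 |   5 | bdccbdfeabedbacbdedeffc
   5 |  20 | bdedeffc
   6 |   9 | bdfeabedbacbdedeffc
   7 |  14 | bedbacbdedeffc
   8 |  27 | c
   9 |   4 | cbdccbdfeabedbacbdedeffc
  10 |  19 | cbdedeffc
  11 |   8 | cbdfeabedbacbdedeffc
  12 |   7 | ccbdfeabedbacbdedeffc
  13 |   0 | cceacbdccbdfeabedbacbdedeffc
  14 |   1 | ceacbdccbdfeabedbacbdedeffc
  15 |  16 | dbacbdedeffc
  16 |   6 | dccbdfeabedbacbdedeffc
  17 |  21 | dedeffc
  18 |  23 | deffc
  19 |  10 | dfeabedbacbdedeffc
  20 |  12 | eabedbacbdedeffc
  21 |   2 | eacbdccbdfeabedbacbdedeffc
  22 |  15 | edbacbdedeffc
  23 |  22 | edeffc
  24 |  24 | effc
  25 |  26 | fc
  26 |  11 | feabedbacbdedeffc
  27 |  25 | ffc

[13, 3, 18, 17, 5, 20, 9, 14, 27, 4, 19, 8, 7, 0, 1, 16, 6, 21, 23, 10, 12, 2, 15, 22, 24, 26, 11, 25]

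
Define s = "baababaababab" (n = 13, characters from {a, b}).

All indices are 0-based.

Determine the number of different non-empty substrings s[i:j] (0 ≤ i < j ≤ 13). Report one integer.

rank→(start, suffix):
  0 → (1, 'aababaababab')
  1 → (6, 'aababab')
  2 → (11, 'ab')
  3 → (4, 'abaababab')
  4 → (9, 'abab')
  5 → (2, 'ababaababab')
  6 → (7, 'ababab')
  7 → (12, 'b')
  8 → (0, 'baababaababab')
  9 → (5, 'baababab')
  10 → (10, 'bab')
  11 → (3, 'babaababab')
  12 → (8, 'babab')

SA = [1, 6, 11, 4, 9, 2, 7, 12, 0, 5, 10, 3, 8]
[i] adj suffixes → lcp
  [1] 1/6 → 6 ('aababa')
  [2] 6/11 → 1 ('a')
  [3] 11/4 → 2 ('ab')
  [4] 4/9 → 3 ('aba')
  [5] 9/2 → 4 ('abab')
  [6] 2/7 → 5 ('ababa')
  [7] 7/12 → 0 ('')
  [8] 12/0 → 1 ('b')
  [9] 0/5 → 7 ('baababa')
  [10] 5/10 → 2 ('ba')
  [11] 10/3 → 3 ('bab')
  [12] 3/8 → 4 ('baba')

n(n+1)/2 = 13·14/2 = 91
Σ LCP = 0 + 6 + 1 + 2 + 3 + 4 + 5 + 0 + 1 + 7 + 2 + 3 + 4 = 38
distinct = 91 − 38 = 53

53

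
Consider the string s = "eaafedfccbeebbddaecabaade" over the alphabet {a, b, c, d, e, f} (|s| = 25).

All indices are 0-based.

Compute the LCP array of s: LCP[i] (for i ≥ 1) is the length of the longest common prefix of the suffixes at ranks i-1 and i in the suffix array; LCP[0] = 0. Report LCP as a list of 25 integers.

[0, 2, 1, 1, 1, 1, 0, 1, 1, 1, 0, 1, 1, 0, 1, 1, 1, 0, 1, 1, 1, 1, 1, 0, 1]

sorted suffixes:
  #0 SA[0]=21  'aade'
  #1 SA[1]=1  'aafedfccbeebbddaecabaade'
  #2 SA[2]=19  'abaade'
  #3 SA[3]=22  'ade'
  #4 SA[4]=16  'aecabaade'
  #5 SA[5]=2  'afedfccbeebbddaecabaade'
  #6 SA[6]=20  'baade'
  #7 SA[7]=12  'bbddaecabaade'
  #8 SA[8]=13  'bddaecabaade'
  #9 SA[9]=9  'beebbddaecabaade'
  #10 SA[10]=18  'cabaade'
  #11 SA[11]=8  'cbeebbddaecabaade'
  #12 SA[12]=7  'ccbeebbddaecabaade'
  #13 SA[13]=15  'daecabaade'
  #14 SA[14]=14  'ddaecabaade'
  #15 SA[15]=23  'de'
  #16 SA[16]=5  'dfccbeebbddaecabaade'
  #17 SA[17]=24  'e'
  #18 SA[18]=0  'eaafedfccbeebbddaecabaade'
  #19 SA[19]=11  'ebbddaecabaade'
  #20 SA[20]=17  'ecabaade'
  #21 SA[21]=4  'edfccbeebbddaecabaade'
  #22 SA[22]=10  'eebbddaecabaade'
  #23 SA[23]=6  'fccbeebbddaecabaade'
  #24 SA[24]=3  'fedfccbeebbddaecabaade'

SA = [21, 1, 19, 22, 16, 2, 20, 12, 13, 9, 18, 8, 7, 15, 14, 23, 5, 24, 0, 11, 17, 4, 10, 6, 3]
i: (SA[i-1],SA[i]) lcp shared
  1: (21,1) 2 'aa'
  2: (1,19) 1 'a'
  3: (19,22) 1 'a'
  4: (22,16) 1 'a'
  5: (16,2) 1 'a'
  6: (2,20) 0 ''
  7: (20,12) 1 'b'
  8: (12,13) 1 'b'
  9: (13,9) 1 'b'
  10: (9,18) 0 ''
  11: (18,8) 1 'c'
  12: (8,7) 1 'c'
  13: (7,15) 0 ''
  14: (15,14) 1 'd'
  15: (14,23) 1 'd'
  16: (23,5) 1 'd'
  17: (5,24) 0 ''
  18: (24,0) 1 'e'
  19: (0,11) 1 'e'
  20: (11,17) 1 'e'
  21: (17,4) 1 'e'
  22: (4,10) 1 'e'
  23: (10,6) 0 ''
  24: (6,3) 1 'f'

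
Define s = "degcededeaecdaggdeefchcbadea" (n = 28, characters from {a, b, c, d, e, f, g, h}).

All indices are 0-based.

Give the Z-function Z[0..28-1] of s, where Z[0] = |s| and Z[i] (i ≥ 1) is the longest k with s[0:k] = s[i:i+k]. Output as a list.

[28, 0, 0, 0, 0, 2, 0, 2, 0, 0, 0, 0, 1, 0, 0, 0, 2, 0, 0, 0, 0, 0, 0, 0, 0, 2, 0, 0]

Z[0]=28
i=1: outside box; Z[1]=0
i=2: outside box; Z[2]=0
i=3: outside box; Z[3]=0
i=4: outside box; Z[4]=0
i=5: outside box; Z[5]=2 scan→box=[5,7)
i=6: min(r-i=1, Z[1]=0)=0; Z[6]=0
i=7: outside box; Z[7]=2 scan→box=[7,9)
i=8: min(r-i=1, Z[1]=0)=0; Z[8]=0
i=9: outside box; Z[9]=0
i=10: outside box; Z[10]=0
i=11: outside box; Z[11]=0
i=12: outside box; Z[12]=1 scan→box=[12,13)
i=13: outside box; Z[13]=0
i=14: outside box; Z[14]=0
i=15: outside box; Z[15]=0
i=16: outside box; Z[16]=2 scan→box=[16,18)
i=17: min(r-i=1, Z[1]=0)=0; Z[17]=0
i=18: outside box; Z[18]=0
i=19: outside box; Z[19]=0
i=20: outside box; Z[20]=0
i=21: outside box; Z[21]=0
i=22: outside box; Z[22]=0
i=23: outside box; Z[23]=0
i=24: outside box; Z[24]=0
i=25: outside box; Z[25]=2 scan→box=[25,27)
i=26: min(r-i=1, Z[1]=0)=0; Z[26]=0
i=27: outside box; Z[27]=0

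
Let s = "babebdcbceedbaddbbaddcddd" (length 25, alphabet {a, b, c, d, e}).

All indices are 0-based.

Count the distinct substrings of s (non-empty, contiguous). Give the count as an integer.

sorted suffixes:
  #0 SA[0]=1  'abebdcbceedbaddbbaddcddd'
  #1 SA[1]=13  'addbbaddcddd'
  #2 SA[2]=18  'addcddd'
  #3 SA[3]=0  'babebdcbceedbaddbbaddcddd'
  #4 SA[4]=12  'baddbbaddcddd'
  #5 SA[5]=17  'baddcddd'
  #6 SA[6]=16  'bbaddcddd'
  #7 SA[7]=7  'bceedbaddbbaddcddd'
  #8 SA[8]=4  'bdcbceedbaddbbaddcddd'
  #9 SA[9]=2  'bebdcbceedbaddbbaddcddd'
  #10 SA[10]=6  'cbceedbaddbbaddcddd'
  #11 SA[11]=21  'cddd'
  #12 SA[12]=8  'ceedbaddbbaddcddd'
  #13 SA[13]=24  'd'
  #14 SA[14]=11  'dbaddbbaddcddd'
  #15 SA[15]=15  'dbbaddcddd'
  #16 SA[16]=5  'dcbceedbaddbbaddcddd'
  #17 SA[17]=20  'dcddd'
  #18 SA[18]=23  'dd'
  #19 SA[19]=14  'ddbbaddcddd'
  #20 SA[20]=19  'ddcddd'
  #21 SA[21]=22  'ddd'
  #22 SA[22]=3  'ebdcbceedbaddbbaddcddd'
  #23 SA[23]=10  'edbaddbbaddcddd'
  #24 SA[24]=9  'eedbaddbbaddcddd'

SA = [1, 13, 18, 0, 12, 17, 16, 7, 4, 2, 6, 21, 8, 24, 11, 15, 5, 20, 23, 14, 19, 22, 3, 10, 9]
[i] adj suffixes → lcp
  [1] 1/13 → 1 ('a')
  [2] 13/18 → 3 ('add')
  [3] 18/0 → 0 ('')
  [4] 0/12 → 2 ('ba')
  [5] 12/17 → 4 ('badd')
  [6] 17/16 → 1 ('b')
  [7] 16/7 → 1 ('b')
  [8] 7/4 → 1 ('b')
  [9] 4/2 → 1 ('b')
  [10] 2/6 → 0 ('')
  [11] 6/21 → 1 ('c')
  [12] 21/8 → 1 ('c')
  [13] 8/24 → 0 ('')
  [14] 24/11 → 1 ('d')
  [15] 11/15 → 2 ('db')
  [16] 15/5 → 1 ('d')
  [17] 5/20 → 2 ('dc')
  [18] 20/23 → 1 ('d')
  [19] 23/14 → 2 ('dd')
  [20] 14/19 → 2 ('dd')
  [21] 19/22 → 2 ('dd')
  [22] 22/3 → 0 ('')
  [23] 3/10 → 1 ('e')
  [24] 10/9 → 1 ('e')

n(n+1)/2 = 25·26/2 = 325
Σ LCP = 0 + 1 + 3 + 0 + 2 + 4 + 1 + 1 + 1 + 1 + 0 + 1 + 1 + 0 + 1 + 2 + 1 + 2 + 1 + 2 + 2 + 2 + 0 + 1 + 1 = 31
distinct = 325 − 31 = 294

294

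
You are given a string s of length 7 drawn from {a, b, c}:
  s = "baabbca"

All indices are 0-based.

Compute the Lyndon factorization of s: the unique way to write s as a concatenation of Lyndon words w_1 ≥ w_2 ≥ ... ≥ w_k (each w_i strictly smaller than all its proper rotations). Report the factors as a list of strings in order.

emit factor 1: 'b' (i=0, period=1)
emit factor 2: 'aabbc' (i=1, period=5)
emit factor 3: 'a' (i=6, period=1)

["b", "aabbc", "a"]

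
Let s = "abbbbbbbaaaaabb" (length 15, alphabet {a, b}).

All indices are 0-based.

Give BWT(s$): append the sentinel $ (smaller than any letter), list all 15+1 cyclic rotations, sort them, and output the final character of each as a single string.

rank  rotation          last
    0  $abbbbbbbaaaaabb  b
    1  aaaaabb$abbbbbbb  b
    2  aaaabb$abbbbbbba  a
    3  aaabb$abbbbbbbaa  a
    4  aabb$abbbbbbbaaa  a
    5  abb$abbbbbbbaaaa  a
    6  abbbbbbbaaaaabb$  $
    7  b$abbbbbbbaaaaab  b
    8  baaaaabb$abbbbbb  b
    9  bb$abbbbbbbaaaaa  a
   10  bbaaaaabb$abbbbb  b
   11  bbbaaaaabb$abbbb  b
   12  bbbbaaaaabb$abbb  b
   13  bbbbbaaaaabb$abb  b
   14  bbbbbbaaaaabb$ab  b
   15  bbbbbbbaaaaabb$a  a

bbaaaa$bbabbbbba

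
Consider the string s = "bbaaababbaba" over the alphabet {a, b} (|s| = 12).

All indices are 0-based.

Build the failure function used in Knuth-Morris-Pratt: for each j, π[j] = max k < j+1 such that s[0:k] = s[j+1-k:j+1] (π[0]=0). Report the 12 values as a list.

[0, 1, 0, 0, 0, 1, 0, 1, 2, 3, 1, 0]

π[0] = 0
j=1 s[j]='b': π[1]=1 (border 'b')
j=2 s[j]='a': k: 1→0; π[2]=0 (border '')
j=3 s[j]='a': π[3]=0 (border '')
j=4 s[j]='a': π[4]=0 (border '')
j=5 s[j]='b': π[5]=1 (border 'b')
j=6 s[j]='a': k: 1→0; π[6]=0 (border '')
j=7 s[j]='b': π[7]=1 (border 'b')
j=8 s[j]='b': π[8]=2 (border 'bb')
j=9 s[j]='a': π[9]=3 (border 'bba')
j=10 s[j]='b': k: 3→0; π[10]=1 (border 'b')
j=11 s[j]='a': k: 1→0; π[11]=0 (border '')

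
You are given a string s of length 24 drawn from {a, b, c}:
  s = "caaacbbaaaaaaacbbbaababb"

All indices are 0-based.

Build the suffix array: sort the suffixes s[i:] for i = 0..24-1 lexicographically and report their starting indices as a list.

sorted suffixes:
  #0 SA[0]=7  'aaaaaaacbbbaababb'
  #1 SA[1]=8  'aaaaaacbbbaababb'
  #2 SA[2]=9  'aaaaacbbbaababb'
  #3 SA[3]=10  'aaaacbbbaababb'
  #4 SA[4]=1  'aaacbbaaaaaaacbbbaababb'
  #5 SA[5]=11  'aaacbbbaababb'
  #6 SA[6]=18  'aababb'
  #7 SA[7]=2  'aacbbaaaaaaacbbbaababb'
  #8 SA[8]=12  'aacbbbaababb'
  #9 SA[9]=19  'ababb'
  #10 SA[10]=21  'abb'
  #11 SA[11]=3  'acbbaaaaaaacbbbaababb'
  #12 SA[12]=13  'acbbbaababb'
  #13 SA[13]=23  'b'
  #14 SA[14]=6  'baaaaaaacbbbaababb'
  #15 SA[15]=17  'baababb'
  #16 SA[16]=20  'babb'
  #17 SA[17]=22  'bb'
  #18 SA[18]=5  'bbaaaaaaacbbbaababb'
  #19 SA[19]=16  'bbaababb'
  #20 SA[20]=15  'bbbaababb'
  #21 SA[21]=0  'caaacbbaaaaaaacbbbaababb'
  #22 SA[22]=4  'cbbaaaaaaacbbbaababb'
  #23 SA[23]=14  'cbbbaababb'

[7, 8, 9, 10, 1, 11, 18, 2, 12, 19, 21, 3, 13, 23, 6, 17, 20, 22, 5, 16, 15, 0, 4, 14]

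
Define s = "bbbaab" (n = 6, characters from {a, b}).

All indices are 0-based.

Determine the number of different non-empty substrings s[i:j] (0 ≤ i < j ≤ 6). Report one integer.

rank | idx | suffix
   0 |   3 | aab
   1 |   4 | ab
   2 |   5 | b
   3 |   2 | baab
   4 |   1 | bbaab
   5 |   0 | bbbaab

SA = [3, 4, 5, 2, 1, 0]
rank  pair      lcp
   1  s[3:],s[4:]  1  'a'
   2  s[4:],s[5:]  0  ''
   3  s[5:],s[2:]  1  'b'
   4  s[2:],s[1:]  1  'b'
   5  s[1:],s[0:]  2  'bb'

n(n+1)/2 = 6·7/2 = 21
Σ LCP = 0 + 1 + 0 + 1 + 1 + 2 = 5
distinct = 21 − 5 = 16

16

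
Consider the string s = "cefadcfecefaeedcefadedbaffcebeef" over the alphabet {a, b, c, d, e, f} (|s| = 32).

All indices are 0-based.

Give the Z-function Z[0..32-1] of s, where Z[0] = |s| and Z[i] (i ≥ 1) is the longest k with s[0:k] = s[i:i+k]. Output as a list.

Z[0]=32
i=1: i≥r, start 0; Z[1]=0
i=2: i≥r, start 0; Z[2]=0
i=3: i≥r, start 0; Z[3]=0
i=4: i≥r, start 0; Z[4]=0
i=5: i≥r, start 0; Z[5]=1 extend→box=[5,6)
i=6: i≥r, start 0; Z[6]=0
i=7: i≥r, start 0; Z[7]=0
i=8: i≥r, start 0; Z[8]=4 extend→box=[8,12)
i=9: min(r-i=3, Z[1]=0)=0; Z[9]=0
i=10: min(r-i=2, Z[2]=0)=0; Z[10]=0
i=11: min(r-i=1, Z[3]=0)=0; Z[11]=0
i=12: i≥r, start 0; Z[12]=0
i=13: i≥r, start 0; Z[13]=0
i=14: i≥r, start 0; Z[14]=0
i=15: i≥r, start 0; Z[15]=5 extend→box=[15,20)
i=16: min(r-i=4, Z[1]=0)=0; Z[16]=0
i=17: min(r-i=3, Z[2]=0)=0; Z[17]=0
i=18: min(r-i=2, Z[3]=0)=0; Z[18]=0
i=19: min(r-i=1, Z[4]=0)=0; Z[19]=0
i=20: i≥r, start 0; Z[20]=0
i=21: i≥r, start 0; Z[21]=0
i=22: i≥r, start 0; Z[22]=0
i=23: i≥r, start 0; Z[23]=0
i=24: i≥r, start 0; Z[24]=0
i=25: i≥r, start 0; Z[25]=0
i=26: i≥r, start 0; Z[26]=2 extend→box=[26,28)
i=27: min(r-i=1, Z[1]=0)=0; Z[27]=0
i=28: i≥r, start 0; Z[28]=0
i=29: i≥r, start 0; Z[29]=0
i=30: i≥r, start 0; Z[30]=0
i=31: i≥r, start 0; Z[31]=0

[32, 0, 0, 0, 0, 1, 0, 0, 4, 0, 0, 0, 0, 0, 0, 5, 0, 0, 0, 0, 0, 0, 0, 0, 0, 0, 2, 0, 0, 0, 0, 0]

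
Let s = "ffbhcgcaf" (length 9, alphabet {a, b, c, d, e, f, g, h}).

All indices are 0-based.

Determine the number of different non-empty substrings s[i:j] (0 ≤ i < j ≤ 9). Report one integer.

42

sorted suffixes:
  #0 SA[0]=7  'af'
  #1 SA[1]=2  'bhcgcaf'
  #2 SA[2]=6  'caf'
  #3 SA[3]=4  'cgcaf'
  #4 SA[4]=8  'f'
  #5 SA[5]=1  'fbhcgcaf'
  #6 SA[6]=0  'ffbhcgcaf'
  #7 SA[7]=5  'gcaf'
  #8 SA[8]=3  'hcgcaf'

SA = [7, 2, 6, 4, 8, 1, 0, 5, 3]
i: (SA[i-1],SA[i]) lcp shared
  1: (7,2) 0 ''
  2: (2,6) 0 ''
  3: (6,4) 1 'c'
  4: (4,8) 0 ''
  5: (8,1) 1 'f'
  6: (1,0) 1 'f'
  7: (0,5) 0 ''
  8: (5,3) 0 ''

n(n+1)/2 = 9·10/2 = 45
Σ LCP = 0 + 0 + 0 + 1 + 0 + 1 + 1 + 0 + 0 = 3
distinct = 45 − 3 = 42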